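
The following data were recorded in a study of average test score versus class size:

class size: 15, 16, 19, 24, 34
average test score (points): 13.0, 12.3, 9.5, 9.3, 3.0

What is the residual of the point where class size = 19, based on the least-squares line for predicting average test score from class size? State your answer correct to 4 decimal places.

n = 5, Σx = 108, Σy = 47.1, Σxy = 897.5, Σx² = 2574
Sxx = Σx² − (Σx)²/n = 2574 − 2332.8 = 241.2
Sxy = Σxy − (Σx)(Σy)/n = 897.5 − 1017.36 = -119.86
b = Sxy/Sxx = -119.86/241.2 = -0.496932
a = ȳ − b·x̄ = 9.42 − (-0.496932)·21.6 = 20.153731
ŷ(19) = 20.153731 + (-0.496932)·19 = 10.712023
residual = y − ŷ = 9.5 − 10.712023 = -1.212023

-1.2120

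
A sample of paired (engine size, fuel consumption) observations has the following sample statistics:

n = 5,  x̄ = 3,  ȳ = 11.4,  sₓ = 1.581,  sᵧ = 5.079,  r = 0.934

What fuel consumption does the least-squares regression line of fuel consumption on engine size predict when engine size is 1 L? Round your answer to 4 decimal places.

5.3990

b = r · sᵧ/sₓ = 0.934 · 5.079/1.581 = 3.000497
a = ȳ − b·x̄ = 11.4 − 3.000497·3 = 2.398509
ŷ(1) = a + b·1 = 2.398509 + 3.000497·1 = 5.399006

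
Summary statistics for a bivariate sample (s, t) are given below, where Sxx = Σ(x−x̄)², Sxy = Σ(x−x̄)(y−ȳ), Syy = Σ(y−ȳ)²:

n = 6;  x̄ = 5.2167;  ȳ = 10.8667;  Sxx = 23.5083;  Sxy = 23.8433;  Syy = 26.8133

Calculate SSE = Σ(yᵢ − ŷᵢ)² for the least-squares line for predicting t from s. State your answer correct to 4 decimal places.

2.6302

b = Sxy/Sxx = 23.8433/23.5083 = 1.014250
SSE = Syy − b·Sxy = 26.8133 − 1.014250·23.8433 = 2.630226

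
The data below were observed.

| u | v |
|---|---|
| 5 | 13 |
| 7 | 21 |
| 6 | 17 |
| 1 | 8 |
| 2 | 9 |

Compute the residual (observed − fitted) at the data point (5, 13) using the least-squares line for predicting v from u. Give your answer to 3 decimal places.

-2.224

n = 5, Σx = 21, Σy = 68, Σxy = 340, Σx² = 115
Sxx = Σx² − (Σx)²/n = 115 − 88.2 = 26.8
Sxy = Σxy − (Σx)(Σy)/n = 340 − 285.6 = 54.4
b = Sxy/Sxx = 54.4/26.8 = 2.029851
a = ȳ − b·x̄ = 13.6 − 2.029851·4.2 = 5.074627
ŷ(5) = 5.074627 + 2.029851·5 = 15.223881
residual = y − ŷ = 13 − 15.223881 = -2.223881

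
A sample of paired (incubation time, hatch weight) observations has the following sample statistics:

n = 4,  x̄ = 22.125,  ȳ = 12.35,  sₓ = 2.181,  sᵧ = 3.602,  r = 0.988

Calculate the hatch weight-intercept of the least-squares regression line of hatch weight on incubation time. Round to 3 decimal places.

-23.752

b = r · sᵧ/sₓ = 0.988 · 3.602/2.181 = 1.631718
a = ȳ − b·x̄ = 12.35 − 1.631718·22.125 = -23.751751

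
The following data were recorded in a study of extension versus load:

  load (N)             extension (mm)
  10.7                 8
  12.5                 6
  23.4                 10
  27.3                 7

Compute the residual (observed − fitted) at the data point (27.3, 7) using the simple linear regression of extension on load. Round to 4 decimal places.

-1.3275

n = 4, Σx = 73.9, Σy = 31, Σxy = 585.7, Σx² = 1563.59
Sxx = Σx² − (Σx)²/n = 1563.59 − 1365.3025 = 198.2875
Sxy = Σxy − (Σx)(Σy)/n = 585.7 − 572.725 = 12.975
b = Sxy/Sxx = 12.975/198.2875 = 0.065435
a = ȳ − b·x̄ = 7.75 − 0.065435·18.475 = 6.541083
ŷ(27.3) = 6.541083 + 0.065435·27.3 = 8.327466
residual = y − ŷ = 7 − 8.327466 = -1.327466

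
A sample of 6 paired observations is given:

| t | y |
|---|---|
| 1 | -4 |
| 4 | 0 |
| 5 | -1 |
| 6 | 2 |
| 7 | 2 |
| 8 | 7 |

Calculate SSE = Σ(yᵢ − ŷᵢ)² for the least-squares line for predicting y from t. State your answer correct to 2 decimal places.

n = 6, Σx = 31, Σy = 6, Σxy = 73, Σx² = 191, Σy² = 74
Sxx = Σx² − (Σx)²/n = 191 − 160.166667 = 30.833333
Sxy = Σxy − (Σx)(Σy)/n = 73 − 31 = 42
Syy = Σy² − (Σy)²/n = 74 − 6 = 68
b = Sxy/Sxx = 42/30.833333 = 1.362162
SSE = Syy − b·Sxy = 68 − 1.362162·42 = 10.789189

10.79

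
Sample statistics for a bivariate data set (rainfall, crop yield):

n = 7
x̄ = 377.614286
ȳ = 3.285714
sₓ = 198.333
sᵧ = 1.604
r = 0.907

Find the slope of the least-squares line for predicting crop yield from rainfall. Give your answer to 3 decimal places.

b = r · sᵧ/sₓ = 0.907 · 1.604/198.333 = 0.007335

0.007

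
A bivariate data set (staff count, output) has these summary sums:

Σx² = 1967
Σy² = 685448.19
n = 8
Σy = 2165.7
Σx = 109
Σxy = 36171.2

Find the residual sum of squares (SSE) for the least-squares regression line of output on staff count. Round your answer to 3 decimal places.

Sxx = Σx² − (Σx)²/n = 1967 − 1485.125 = 481.875
Sxy = Σxy − (Σx)(Σy)/n = 36171.2 − 29507.6625 = 6663.5375
Syy = Σy² − (Σy)²/n = 685448.19 − 586282.06125 = 99166.12875
b = Sxy/Sxx = 6663.5375/481.875 = 13.828353
SSE = Syy − b·Sxy = 99166.12875 − 13.828353·6663.5375 = 7020.381380

7020.381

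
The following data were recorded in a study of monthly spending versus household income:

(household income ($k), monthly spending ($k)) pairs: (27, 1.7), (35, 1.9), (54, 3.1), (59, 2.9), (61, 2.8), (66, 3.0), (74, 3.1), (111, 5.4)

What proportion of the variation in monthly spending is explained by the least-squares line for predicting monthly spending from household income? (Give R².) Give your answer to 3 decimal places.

0.938

n = 8, Σx = 487, Σy = 23.9, Σxy = 1648.5, Σx² = 34225, Σy² = 80.13
Sxx = Σx² − (Σx)²/n = 34225 − 29646.125 = 4578.875
Sxy = Σxy − (Σx)(Σy)/n = 1648.5 − 1454.9125 = 193.5875
Syy = Σy² − (Σy)²/n = 80.13 − 71.40125 = 8.72875
R² = Sxy²/(Sxx·Syy) = (193.5875)²/(4578.875·8.72875) = 0.937657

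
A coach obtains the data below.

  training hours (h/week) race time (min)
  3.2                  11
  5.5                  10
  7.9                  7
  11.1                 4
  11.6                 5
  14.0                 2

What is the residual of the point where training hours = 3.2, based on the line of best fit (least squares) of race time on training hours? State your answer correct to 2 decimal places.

n = 6, Σx = 53.3, Σy = 39, Σxy = 275.9, Σx² = 556.67
Sxx = Σx² − (Σx)²/n = 556.67 − 473.481667 = 83.188333
Sxy = Σxy − (Σx)(Σy)/n = 275.9 − 346.45 = -70.55
b = Sxy/Sxx = -70.55/83.188333 = -0.848076
a = ȳ − b·x̄ = 6.5 − (-0.848076)·8.883333 = 14.033739
ŷ(3.2) = 14.033739 + (-0.848076)·3.2 = 11.319897
residual = y − ŷ = 11 − 11.319897 = -0.319897

-0.32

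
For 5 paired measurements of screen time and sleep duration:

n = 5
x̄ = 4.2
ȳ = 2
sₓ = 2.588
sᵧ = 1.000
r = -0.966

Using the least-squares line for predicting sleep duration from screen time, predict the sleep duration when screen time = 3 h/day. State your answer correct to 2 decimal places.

b = r · sᵧ/sₓ = -0.966 · 1/2.588 = -0.373261
a = ȳ − b·x̄ = 2 − (-0.373261)·4.2 = 3.567697
ŷ(3) = a + b·3 = 3.567697 + (-0.373261)·3 = 2.447913

2.45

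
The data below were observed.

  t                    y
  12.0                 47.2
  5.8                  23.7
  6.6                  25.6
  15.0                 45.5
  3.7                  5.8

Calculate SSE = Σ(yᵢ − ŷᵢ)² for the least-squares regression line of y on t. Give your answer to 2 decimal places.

142.63

n = 5, Σx = 43.1, Σy = 147.8, Σxy = 1576.78, Σx² = 459.89, Σy² = 5548.78
Sxx = Σx² − (Σx)²/n = 459.89 − 371.522 = 88.368
Sxy = Σxy − (Σx)(Σy)/n = 1576.78 − 1274.036 = 302.744
Syy = Σy² − (Σy)²/n = 5548.78 − 4368.968 = 1179.812
b = Sxy/Sxx = 302.744/88.368 = 3.425946
SSE = Syy − b·Sxy = 1179.812 − 3.425946·302.744 = 142.627391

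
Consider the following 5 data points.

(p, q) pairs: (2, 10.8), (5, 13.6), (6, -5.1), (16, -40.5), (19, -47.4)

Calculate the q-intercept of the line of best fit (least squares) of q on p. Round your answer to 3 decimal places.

n = 5, Σx = 48, Σy = -68.6, Σxy = -1489.6, Σx² = 682
Sxx = Σx² − (Σx)²/n = 682 − 460.8 = 221.2
Sxy = Σxy − (Σx)(Σy)/n = -1489.6 − (-658.56) = -831.04
b = Sxy/Sxx = -831.04/221.2 = -3.756962
a = ȳ − b·x̄ = -13.72 − (-3.756962)·9.6 = 22.346835

22.347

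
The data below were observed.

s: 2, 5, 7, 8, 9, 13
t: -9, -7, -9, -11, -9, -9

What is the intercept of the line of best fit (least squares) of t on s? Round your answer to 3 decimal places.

-8.365

n = 6, Σx = 44, Σy = -54, Σxy = -402, Σx² = 392
Sxx = Σx² − (Σx)²/n = 392 − 322.666667 = 69.333333
Sxy = Σxy − (Σx)(Σy)/n = -402 − (-396) = -6
b = Sxy/Sxx = -6/69.333333 = -0.086538
a = ȳ − b·x̄ = -9 − (-0.086538)·7.333333 = -8.365385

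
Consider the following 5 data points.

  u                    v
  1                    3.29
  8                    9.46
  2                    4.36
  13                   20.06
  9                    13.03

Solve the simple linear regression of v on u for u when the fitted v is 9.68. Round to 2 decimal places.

n = 5, Σx = 33, Σy = 50.2, Σxy = 465.74, Σx² = 319
Sxx = Σx² − (Σx)²/n = 319 − 217.8 = 101.2
Sxy = Σxy − (Σx)(Σy)/n = 465.74 − 331.32 = 134.42
b = Sxy/Sxx = 134.42/101.2 = 1.328261
a = ȳ − b·x̄ = 10.04 − 1.328261·6.6 = 1.273478
Set a + b·x = 9.68: x = (9.68 − 1.273478) / 1.328261 = 6.328969

6.33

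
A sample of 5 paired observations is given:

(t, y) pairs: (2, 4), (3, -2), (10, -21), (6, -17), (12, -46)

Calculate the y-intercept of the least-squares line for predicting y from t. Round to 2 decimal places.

11.76

n = 5, Σx = 33, Σy = -82, Σxy = -862, Σx² = 293
Sxx = Σx² − (Σx)²/n = 293 − 217.8 = 75.2
Sxy = Σxy − (Σx)(Σy)/n = -862 − (-541.2) = -320.8
b = Sxy/Sxx = -320.8/75.2 = -4.265957
a = ȳ − b·x̄ = -16.4 − (-4.265957)·6.6 = 11.755319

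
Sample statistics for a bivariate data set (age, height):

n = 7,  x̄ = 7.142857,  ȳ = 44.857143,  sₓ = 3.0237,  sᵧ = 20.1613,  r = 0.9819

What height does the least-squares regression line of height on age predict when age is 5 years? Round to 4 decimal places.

b = r · sᵧ/sₓ = 0.9819 · 20.1613/3.0237 = 6.547072
a = ȳ − b·x̄ = 44.857143 − 6.547072·7.142857 = -1.907653
ŷ(5) = a + b·5 = -1.907653 + 6.547072·5 = 30.827705

30.8277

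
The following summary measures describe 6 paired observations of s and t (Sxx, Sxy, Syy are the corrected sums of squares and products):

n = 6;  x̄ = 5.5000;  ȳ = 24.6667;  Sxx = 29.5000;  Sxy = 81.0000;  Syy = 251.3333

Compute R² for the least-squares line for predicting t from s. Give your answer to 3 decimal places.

0.885

R² = Sxy²/(Sxx·Syy) = (81)²/(29.5·251.3333) = 0.884908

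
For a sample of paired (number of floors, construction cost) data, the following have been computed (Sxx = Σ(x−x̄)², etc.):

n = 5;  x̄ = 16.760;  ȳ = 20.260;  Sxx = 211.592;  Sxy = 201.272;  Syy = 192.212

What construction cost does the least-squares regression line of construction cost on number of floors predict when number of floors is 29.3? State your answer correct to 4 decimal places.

b = Sxy/Sxx = 201.272/211.592 = 0.951227
a = ȳ − b·x̄ = 20.26 − 0.951227·16.76 = 4.317437
ŷ(29.3) = a + b·29.3 = 4.317437 + 0.951227·29.3 = 32.188385

32.1884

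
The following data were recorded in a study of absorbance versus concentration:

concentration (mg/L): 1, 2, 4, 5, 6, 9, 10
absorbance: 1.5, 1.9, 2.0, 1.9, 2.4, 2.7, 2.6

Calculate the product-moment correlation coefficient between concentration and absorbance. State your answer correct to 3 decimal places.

n = 7, Σx = 37, Σy = 15, Σxy = 87.5, Σx² = 263, Σy² = 33.28
Sxx = Σx² − (Σx)²/n = 263 − 195.571429 = 67.428571
Sxy = Σxy − (Σx)(Σy)/n = 87.5 − 79.285714 = 8.214286
Syy = Σy² − (Σy)²/n = 33.28 − 32.142857 = 1.137143
r = Sxy/√(Sxx·Syy) = 8.214286/√(76.675918) = 8.214286/8.756479 = 0.938081

0.938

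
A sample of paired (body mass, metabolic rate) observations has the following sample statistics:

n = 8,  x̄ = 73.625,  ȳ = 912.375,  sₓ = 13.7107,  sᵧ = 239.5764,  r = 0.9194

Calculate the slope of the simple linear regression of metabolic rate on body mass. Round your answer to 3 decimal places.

b = r · sᵧ/sₓ = 0.9194 · 239.5764/13.7107 = 16.065302

16.065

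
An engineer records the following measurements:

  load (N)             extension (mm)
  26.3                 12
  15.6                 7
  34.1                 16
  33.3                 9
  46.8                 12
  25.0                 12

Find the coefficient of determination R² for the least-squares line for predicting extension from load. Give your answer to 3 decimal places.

n = 6, Σx = 181.1, Σy = 68, Σxy = 2131.7, Σx² = 6021.99, Σy² = 818
Sxx = Σx² − (Σx)²/n = 6021.99 − 5466.201667 = 555.788333
Sxy = Σxy − (Σx)(Σy)/n = 2131.7 − 2052.466667 = 79.233333
Syy = Σy² − (Σy)²/n = 818 − 770.666667 = 47.333333
R² = Sxy²/(Sxx·Syy) = (79.233333)²/(555.788333·47.333333) = 0.238638

0.239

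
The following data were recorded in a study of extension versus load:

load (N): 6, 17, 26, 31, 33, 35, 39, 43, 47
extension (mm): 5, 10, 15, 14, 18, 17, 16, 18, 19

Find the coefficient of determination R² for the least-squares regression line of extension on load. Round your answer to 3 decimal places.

n = 9, Σx = 277, Σy = 132, Σxy = 4504, Σx² = 9855, Σy² = 2100
Sxx = Σx² − (Σx)²/n = 9855 − 8525.444444 = 1329.555556
Sxy = Σxy − (Σx)(Σy)/n = 4504 − 4062.666667 = 441.333333
Syy = Σy² − (Σy)²/n = 2100 − 1936 = 164
R² = Sxy²/(Sxx·Syy) = (441.333333)²/(1329.555556·164) = 0.893271

0.893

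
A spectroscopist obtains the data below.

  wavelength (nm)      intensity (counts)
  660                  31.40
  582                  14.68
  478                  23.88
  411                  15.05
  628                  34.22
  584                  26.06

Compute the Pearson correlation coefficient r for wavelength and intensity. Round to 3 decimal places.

n = 6, Σx = 3343, Σy = 145.29, Σxy = 83577.15, Σx² = 1907169, Σy² = 3848.3513
Sxx = Σx² − (Σx)²/n = 1907169 − 1862608.166667 = 44560.833333
Sxy = Σxy − (Σx)(Σy)/n = 83577.15 − 80950.745 = 2626.405
Syy = Σy² − (Σy)²/n = 3848.3513 − 3518.19735 = 330.15395
r = Sxy/√(Sxx·Syy) = 2626.405/√(14711935.140292) = 2626.405/3835.614050 = 0.684742

0.685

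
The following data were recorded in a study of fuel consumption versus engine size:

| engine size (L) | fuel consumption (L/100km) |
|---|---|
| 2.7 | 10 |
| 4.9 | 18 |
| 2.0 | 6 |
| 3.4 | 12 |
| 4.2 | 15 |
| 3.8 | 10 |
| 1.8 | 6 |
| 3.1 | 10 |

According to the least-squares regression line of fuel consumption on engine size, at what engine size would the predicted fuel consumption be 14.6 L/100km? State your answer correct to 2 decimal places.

4.25

n = 8, Σx = 25.9, Σy = 87, Σxy = 310.8, Σx² = 91.79
Sxx = Σx² − (Σx)²/n = 91.79 − 83.85125 = 7.93875
Sxy = Σxy − (Σx)(Σy)/n = 310.8 − 281.6625 = 29.1375
b = Sxy/Sxx = 29.1375/7.93875 = 3.670288
a = ȳ − b·x̄ = 10.875 − 3.670288·3.2375 = -1.007558
Set a + b·x = 14.6: x = (14.6 − (-1.007558)) / 3.670288 = 4.252407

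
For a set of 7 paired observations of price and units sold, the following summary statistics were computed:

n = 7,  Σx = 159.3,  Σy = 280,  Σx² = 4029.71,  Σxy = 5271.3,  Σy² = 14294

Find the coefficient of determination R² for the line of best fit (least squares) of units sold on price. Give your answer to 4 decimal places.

0.9681

Sxx = Σx² − (Σx)²/n = 4029.71 − 3625.212857 = 404.497143
Sxy = Σxy − (Σx)(Σy)/n = 5271.3 − 6372 = -1100.7
Syy = Σy² − (Σy)²/n = 14294 − 11200 = 3094
R² = Sxy²/(Sxx·Syy) = (-1100.7)²/(404.497143·3094) = 0.968060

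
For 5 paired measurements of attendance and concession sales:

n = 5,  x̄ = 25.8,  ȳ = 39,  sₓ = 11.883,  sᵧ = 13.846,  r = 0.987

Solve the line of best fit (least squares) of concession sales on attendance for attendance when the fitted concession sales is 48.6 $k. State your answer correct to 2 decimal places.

34.15

b = r · sᵧ/sₓ = 0.987 · 13.846/11.883 = 1.150046
a = ȳ − b·x̄ = 39 − 1.150046·25.8 = 9.328802
Set a + b·x = 48.6: x = (48.6 − 9.328802) / 1.150046 = 34.147489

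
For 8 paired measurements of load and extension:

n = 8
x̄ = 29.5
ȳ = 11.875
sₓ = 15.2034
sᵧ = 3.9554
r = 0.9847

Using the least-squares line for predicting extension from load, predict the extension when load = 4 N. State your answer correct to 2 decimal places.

5.34

b = r · sᵧ/sₓ = 0.9847 · 3.9554/15.2034 = 0.256185
a = ȳ − b·x̄ = 11.875 − 0.256185·29.5 = 4.317544
ŷ(4) = a + b·4 = 4.317544 + 0.256185·4 = 5.342284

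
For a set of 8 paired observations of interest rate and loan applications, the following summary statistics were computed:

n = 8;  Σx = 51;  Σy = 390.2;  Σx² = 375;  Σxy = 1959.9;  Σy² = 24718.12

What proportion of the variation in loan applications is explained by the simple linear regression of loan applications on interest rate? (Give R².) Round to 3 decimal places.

0.982

Sxx = Σx² − (Σx)²/n = 375 − 325.125 = 49.875
Sxy = Σxy − (Σx)(Σy)/n = 1959.9 − 2487.525 = -527.625
Syy = Σy² − (Σy)²/n = 24718.12 − 19032.005 = 5686.115
R² = Sxy²/(Sxx·Syy) = (-527.625)²/(49.875·5686.115) = 0.981640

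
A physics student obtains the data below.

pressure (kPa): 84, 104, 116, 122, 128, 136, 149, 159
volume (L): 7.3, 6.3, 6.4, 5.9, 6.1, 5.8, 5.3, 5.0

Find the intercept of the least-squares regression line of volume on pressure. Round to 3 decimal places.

n = 8, Σx = 998, Σy = 48.1, Σxy = 5884.9, Σx² = 128574
Sxx = Σx² − (Σx)²/n = 128574 − 124500.5 = 4073.5
Sxy = Σxy − (Σx)(Σy)/n = 5884.9 − 6000.475 = -115.575
b = Sxy/Sxx = -115.575/4073.5 = -0.028372
a = ȳ − b·x̄ = 6.0125 − (-0.028372)·124.75 = 9.551958

9.552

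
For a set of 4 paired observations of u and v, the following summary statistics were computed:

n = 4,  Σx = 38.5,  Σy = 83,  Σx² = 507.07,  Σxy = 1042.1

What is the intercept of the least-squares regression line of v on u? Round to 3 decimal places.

3.600

Sxx = Σx² − (Σx)²/n = 507.07 − 370.5625 = 136.5075
Sxy = Σxy − (Σx)(Σy)/n = 1042.1 − 798.875 = 243.225
b = Sxy/Sxx = 243.225/136.5075 = 1.781770
a = ȳ − b·x̄ = 20.75 − 1.781770·9.625 = 3.600462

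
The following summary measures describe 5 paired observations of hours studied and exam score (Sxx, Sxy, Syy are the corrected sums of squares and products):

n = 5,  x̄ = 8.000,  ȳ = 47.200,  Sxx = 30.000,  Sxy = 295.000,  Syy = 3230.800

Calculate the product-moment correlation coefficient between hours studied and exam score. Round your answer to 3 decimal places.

r = Sxy/√(Sxx·Syy) = 295/√(96924) = 295/311.326195 = 0.947559

0.948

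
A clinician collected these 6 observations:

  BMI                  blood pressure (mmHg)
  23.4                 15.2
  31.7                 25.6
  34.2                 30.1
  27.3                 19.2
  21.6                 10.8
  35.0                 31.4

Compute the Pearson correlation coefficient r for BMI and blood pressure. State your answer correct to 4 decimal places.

0.9963

n = 6, Σx = 173.2, Σy = 132.3, Σxy = 4053.06, Σx² = 5158.94, Σy² = 3263.65
Sxx = Σx² − (Σx)²/n = 5158.94 − 4999.706667 = 159.233333
Sxy = Σxy − (Σx)(Σy)/n = 4053.06 − 3819.06 = 234
Syy = Σy² − (Σy)²/n = 3263.65 − 2917.215 = 346.435
r = Sxy/√(Sxx·Syy) = 234/√(55163.999833) = 234/234.870177 = 0.996295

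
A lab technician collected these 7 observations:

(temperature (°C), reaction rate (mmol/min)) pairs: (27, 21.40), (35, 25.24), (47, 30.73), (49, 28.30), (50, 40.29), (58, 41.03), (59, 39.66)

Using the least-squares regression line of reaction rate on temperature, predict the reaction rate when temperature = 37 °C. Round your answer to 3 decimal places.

n = 7, Σx = 325, Σy = 226.65, Σxy = 11026.39, Σx² = 15909
Sxx = Σx² − (Σx)²/n = 15909 − 15089.285714 = 819.714286
Sxy = Σxy − (Σx)(Σy)/n = 11026.39 − 10523.035714 = 503.354286
b = Sxy/Sxx = 503.354286/819.714286 = 0.614061
a = ȳ − b·x̄ = 32.378571 − 0.614061·46.428571 = 3.868613
ŷ(37) = a + b·37 = 3.868613 + 0.614061·37 = 26.588857

26.589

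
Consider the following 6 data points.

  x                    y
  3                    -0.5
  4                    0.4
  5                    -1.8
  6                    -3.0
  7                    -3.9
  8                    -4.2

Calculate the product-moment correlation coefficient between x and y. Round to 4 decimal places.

n = 6, Σx = 33, Σy = -13, Σxy = -87.8, Σx² = 199, Σy² = 45.5
Sxx = Σx² − (Σx)²/n = 199 − 181.5 = 17.5
Sxy = Σxy − (Σx)(Σy)/n = -87.8 − (-71.5) = -16.3
Syy = Σy² − (Σy)²/n = 45.5 − 28.166667 = 17.333333
r = Sxy/√(Sxx·Syy) = -16.3/√(303.333333) = -16.3/17.416467 = -0.935896

-0.9359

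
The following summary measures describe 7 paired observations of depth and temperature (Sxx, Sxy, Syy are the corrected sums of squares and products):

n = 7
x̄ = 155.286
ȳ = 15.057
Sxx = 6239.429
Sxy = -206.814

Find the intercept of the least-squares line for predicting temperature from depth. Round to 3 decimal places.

20.204

b = Sxy/Sxx = -206.814/6239.429 = -0.033146
a = ȳ − b·x̄ = 15.057 − (-0.033146)·155.286 = 20.204157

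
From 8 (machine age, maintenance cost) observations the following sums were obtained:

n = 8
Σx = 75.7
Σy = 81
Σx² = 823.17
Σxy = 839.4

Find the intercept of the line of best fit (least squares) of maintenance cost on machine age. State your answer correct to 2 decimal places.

Sxx = Σx² − (Σx)²/n = 823.17 − 716.31125 = 106.85875
Sxy = Σxy − (Σx)(Σy)/n = 839.4 − 766.4625 = 72.9375
b = Sxy/Sxx = 72.9375/106.85875 = 0.682560
a = ȳ − b·x̄ = 10.125 − 0.682560·9.4625 = 3.666277

3.67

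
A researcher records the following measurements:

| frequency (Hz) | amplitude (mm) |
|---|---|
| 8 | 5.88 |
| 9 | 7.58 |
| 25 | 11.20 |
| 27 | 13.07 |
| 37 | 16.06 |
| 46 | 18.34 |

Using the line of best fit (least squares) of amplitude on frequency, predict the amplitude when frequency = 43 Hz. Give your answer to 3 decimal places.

17.613

n = 6, Σx = 152, Σy = 72.13, Σxy = 2186.01, Σx² = 4984
Sxx = Σx² − (Σx)²/n = 4984 − 3850.666667 = 1133.333333
Sxy = Σxy − (Σx)(Σy)/n = 2186.01 − 1827.293333 = 358.716667
b = Sxy/Sxx = 358.716667/1133.333333 = 0.316515
a = ȳ − b·x̄ = 12.021667 − 0.316515·25.333333 = 4.003294
ŷ(43) = a + b·43 = 4.003294 + 0.316515·43 = 17.613426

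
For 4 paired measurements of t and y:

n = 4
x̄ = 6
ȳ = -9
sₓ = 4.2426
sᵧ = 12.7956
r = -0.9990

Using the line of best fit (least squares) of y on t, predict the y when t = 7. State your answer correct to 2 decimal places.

-12.01

b = r · sᵧ/sₓ = -0.999 · 12.7956/4.2426 = -3.012965
a = ȳ − b·x̄ = -9 − (-3.012965)·6 = 9.077789
ŷ(7) = a + b·7 = 9.077789 + (-3.012965)·7 = -12.012965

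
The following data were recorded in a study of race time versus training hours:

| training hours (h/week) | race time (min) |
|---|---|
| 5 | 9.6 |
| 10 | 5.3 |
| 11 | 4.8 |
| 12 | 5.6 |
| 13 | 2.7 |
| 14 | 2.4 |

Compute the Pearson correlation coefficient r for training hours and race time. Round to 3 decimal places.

-0.958

n = 6, Σx = 65, Σy = 30.4, Σxy = 289.7, Σx² = 755, Σy² = 187.7
Sxx = Σx² − (Σx)²/n = 755 − 704.166667 = 50.833333
Sxy = Σxy − (Σx)(Σy)/n = 289.7 − 329.333333 = -39.633333
Syy = Σy² − (Σy)²/n = 187.7 − 154.026667 = 33.673333
r = Sxy/√(Sxx·Syy) = -39.633333/√(1711.727778) = -39.633333/41.373032 = -0.957951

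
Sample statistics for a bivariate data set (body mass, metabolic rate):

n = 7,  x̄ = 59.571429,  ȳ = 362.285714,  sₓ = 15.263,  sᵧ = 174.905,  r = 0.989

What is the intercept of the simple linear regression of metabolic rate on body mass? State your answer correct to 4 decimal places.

-312.8586

b = r · sᵧ/sₓ = 0.989 · 174.905/15.263 = 11.333358
a = ȳ − b·x̄ = 362.285714 − 11.333358·59.571429 = -312.858625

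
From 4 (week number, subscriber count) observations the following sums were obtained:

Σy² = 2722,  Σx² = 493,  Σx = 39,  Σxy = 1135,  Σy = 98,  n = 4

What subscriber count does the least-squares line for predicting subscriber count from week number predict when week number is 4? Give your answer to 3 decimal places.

15.346

Sxx = Σx² − (Σx)²/n = 493 − 380.25 = 112.75
Sxy = Σxy − (Σx)(Σy)/n = 1135 − 955.5 = 179.5
b = Sxy/Sxx = 179.5/112.75 = 1.592018
a = ȳ − b·x̄ = 24.5 − 1.592018·9.75 = 8.977827
ŷ(4) = a + b·4 = 8.977827 + 1.592018·4 = 15.345898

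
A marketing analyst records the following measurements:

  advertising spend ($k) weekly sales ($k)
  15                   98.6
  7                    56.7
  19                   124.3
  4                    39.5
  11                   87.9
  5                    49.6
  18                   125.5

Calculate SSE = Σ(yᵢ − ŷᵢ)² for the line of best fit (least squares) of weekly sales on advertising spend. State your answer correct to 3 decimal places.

111.539

n = 7, Σx = 79, Σy = 582.1, Σxy = 7869.5, Σx² = 1121, Σy² = 55884.41
Sxx = Σx² − (Σx)²/n = 1121 − 891.571429 = 229.428571
Sxy = Σxy − (Σx)(Σy)/n = 7869.5 − 6569.414286 = 1300.085714
Syy = Σy² − (Σy)²/n = 55884.41 − 48405.772857 = 7478.637143
b = Sxy/Sxx = 1300.085714/229.428571 = 5.666625
SSE = Syy − b·Sxy = 7478.637143 − 5.666625·1300.085714 = 111.538730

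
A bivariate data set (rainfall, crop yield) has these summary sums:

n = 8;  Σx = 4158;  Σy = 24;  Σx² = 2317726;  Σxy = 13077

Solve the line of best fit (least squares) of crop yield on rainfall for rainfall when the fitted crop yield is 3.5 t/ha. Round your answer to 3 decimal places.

Sxx = Σx² − (Σx)²/n = 2317726 − 2161120.5 = 156605.5
Sxy = Σxy − (Σx)(Σy)/n = 13077 − 12474 = 603
b = Sxy/Sxx = 603/156605.5 = 0.003850
a = ȳ − b·x̄ = 3 − 0.003850·519.75 = 0.998734
Set a + b·x = 3.5: x = (3.5 − 0.998734) / 0.003850 = 649.605307

649.605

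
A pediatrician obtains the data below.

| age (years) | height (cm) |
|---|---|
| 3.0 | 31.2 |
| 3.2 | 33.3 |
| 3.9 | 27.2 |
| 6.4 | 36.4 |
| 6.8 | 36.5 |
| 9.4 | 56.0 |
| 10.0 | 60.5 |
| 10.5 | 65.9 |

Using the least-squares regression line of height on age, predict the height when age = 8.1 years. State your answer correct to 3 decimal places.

n = 8, Σx = 53.2, Σy = 347, Σxy = 2610.75, Σx² = 420.26
Sxx = Σx² − (Σx)²/n = 420.26 − 353.78 = 66.48
Sxy = Σxy − (Σx)(Σy)/n = 2610.75 − 2307.55 = 303.2
b = Sxy/Sxx = 303.2/66.48 = 4.560770
a = ȳ − b·x̄ = 43.375 − 4.560770·6.65 = 13.045878
ŷ(8.1) = a + b·8.1 = 13.045878 + 4.560770·8.1 = 49.988117

49.988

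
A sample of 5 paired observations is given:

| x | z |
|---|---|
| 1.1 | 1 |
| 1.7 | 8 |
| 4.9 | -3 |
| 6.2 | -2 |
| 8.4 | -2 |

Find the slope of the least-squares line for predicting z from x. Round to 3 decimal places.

-1.012

n = 5, Σx = 22.3, Σy = 2, Σxy = -29.2, Σx² = 137.11
Sxx = Σx² − (Σx)²/n = 137.11 − 99.458 = 37.652
Sxy = Σxy − (Σx)(Σy)/n = -29.2 − 8.92 = -38.12
b = Sxy/Sxx = -38.12/37.652 = -1.012430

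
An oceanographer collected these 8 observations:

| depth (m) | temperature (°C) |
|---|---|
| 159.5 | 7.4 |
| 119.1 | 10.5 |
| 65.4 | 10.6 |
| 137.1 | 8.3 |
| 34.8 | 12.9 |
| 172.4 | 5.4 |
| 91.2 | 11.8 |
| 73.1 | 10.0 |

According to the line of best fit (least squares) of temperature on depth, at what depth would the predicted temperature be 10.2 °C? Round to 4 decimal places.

n = 8, Σx = 852.6, Σy = 76.9, Σxy = 7449.06, Σx² = 107292.48
Sxx = Σx² − (Σx)²/n = 107292.48 − 90865.845 = 16426.635
Sxy = Σxy − (Σx)(Σy)/n = 7449.06 − 8195.6175 = -746.5575
b = Sxy/Sxx = -746.5575/16426.635 = -0.045448
a = ȳ − b·x̄ = 9.6125 − (-0.045448)·106.575 = 14.456119
Set a + b·x = 10.2: x = (10.2 − 14.456119) / (-0.045448) = 93.648135

93.6481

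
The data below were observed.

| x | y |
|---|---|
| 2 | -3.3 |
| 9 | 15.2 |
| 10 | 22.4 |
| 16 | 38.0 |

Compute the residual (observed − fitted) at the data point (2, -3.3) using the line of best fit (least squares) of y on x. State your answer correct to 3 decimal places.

n = 4, Σx = 37, Σy = 72.3, Σxy = 962.2, Σx² = 441
Sxx = Σx² − (Σx)²/n = 441 − 342.25 = 98.75
Sxy = Σxy − (Σx)(Σy)/n = 962.2 − 668.775 = 293.425
b = Sxy/Sxx = 293.425/98.75 = 2.971392
a = ȳ − b·x̄ = 18.075 − 2.971392·9.25 = -9.410380
ŷ(2) = -9.410380 + 2.971392·2 = -3.467595
residual = y − ŷ = -3.3 − (-3.467595) = 0.167595

0.168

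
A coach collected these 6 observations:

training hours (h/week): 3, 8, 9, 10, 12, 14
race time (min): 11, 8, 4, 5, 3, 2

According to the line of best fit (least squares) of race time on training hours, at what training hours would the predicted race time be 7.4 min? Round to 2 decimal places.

n = 6, Σx = 56, Σy = 33, Σxy = 247, Σx² = 594
Sxx = Σx² − (Σx)²/n = 594 − 522.666667 = 71.333333
Sxy = Σxy − (Σx)(Σy)/n = 247 − 308 = -61
b = Sxy/Sxx = -61/71.333333 = -0.855140
a = ȳ − b·x̄ = 5.5 − (-0.855140)·9.333333 = 13.481308
Set a + b·x = 7.4: x = (7.4 − 13.481308) / (-0.855140) = 7.111475

7.11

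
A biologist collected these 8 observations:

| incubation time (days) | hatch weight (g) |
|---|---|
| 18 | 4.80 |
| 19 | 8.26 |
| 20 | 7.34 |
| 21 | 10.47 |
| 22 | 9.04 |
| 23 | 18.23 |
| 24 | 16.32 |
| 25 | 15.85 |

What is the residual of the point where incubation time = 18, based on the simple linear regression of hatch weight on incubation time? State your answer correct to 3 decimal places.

-0.285

n = 8, Σx = 172, Σy = 90.31, Σxy = 2016.11, Σx² = 3740
Sxx = Σx² − (Σx)²/n = 3740 − 3698 = 42
Sxy = Σxy − (Σx)(Σy)/n = 2016.11 − 1941.665 = 74.445
b = Sxy/Sxx = 74.445/42 = 1.7725
a = ȳ − b·x̄ = 11.28875 − 1.7725·21.5 = -26.82
ŷ(18) = -26.82 + 1.7725·18 = 5.085
residual = y − ŷ = 4.80 − 5.085 = -0.285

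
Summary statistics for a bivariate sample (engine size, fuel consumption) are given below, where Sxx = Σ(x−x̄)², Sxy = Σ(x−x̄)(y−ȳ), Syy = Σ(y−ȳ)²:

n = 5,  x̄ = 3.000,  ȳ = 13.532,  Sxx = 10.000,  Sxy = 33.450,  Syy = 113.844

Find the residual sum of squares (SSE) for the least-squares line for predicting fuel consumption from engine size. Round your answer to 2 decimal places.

1.95

b = Sxy/Sxx = 33.45/10 = 3.345
SSE = Syy − b·Sxy = 113.844 − 3.345·33.45 = 1.95375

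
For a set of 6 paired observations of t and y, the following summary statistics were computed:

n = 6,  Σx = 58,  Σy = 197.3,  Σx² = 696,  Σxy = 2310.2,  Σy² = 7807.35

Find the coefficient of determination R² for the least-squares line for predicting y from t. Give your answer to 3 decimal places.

0.909

Sxx = Σx² − (Σx)²/n = 696 − 560.666667 = 135.333333
Sxy = Σxy − (Σx)(Σy)/n = 2310.2 − 1907.233333 = 402.966667
Syy = Σy² − (Σy)²/n = 7807.35 − 6487.881667 = 1319.468333
R² = Sxy²/(Sxx·Syy) = (402.966667)²/(135.333333·1319.468333) = 0.909357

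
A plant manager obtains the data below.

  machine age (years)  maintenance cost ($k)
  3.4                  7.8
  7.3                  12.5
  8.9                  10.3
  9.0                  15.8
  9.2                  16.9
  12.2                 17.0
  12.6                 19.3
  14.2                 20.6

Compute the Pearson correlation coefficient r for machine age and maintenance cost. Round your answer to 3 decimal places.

0.906

n = 8, Σx = 76.8, Σy = 120.2, Σxy = 1250.22, Σx² = 818.94, Σy² = 1944.28
Sxx = Σx² − (Σx)²/n = 818.94 − 737.28 = 81.66
Sxy = Σxy − (Σx)(Σy)/n = 1250.22 − 1153.92 = 96.3
Syy = Σy² − (Σy)²/n = 1944.28 − 1806.005 = 138.275
r = Sxy/√(Sxx·Syy) = 96.3/√(11291.5365) = 96.3/106.261642 = 0.906254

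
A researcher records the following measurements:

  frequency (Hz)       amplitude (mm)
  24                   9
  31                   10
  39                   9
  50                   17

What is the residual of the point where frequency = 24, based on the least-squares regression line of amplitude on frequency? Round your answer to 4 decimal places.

1.1832

n = 4, Σx = 144, Σy = 45, Σxy = 1727, Σx² = 5558
Sxx = Σx² − (Σx)²/n = 5558 − 5184 = 374
Sxy = Σxy − (Σx)(Σy)/n = 1727 − 1620 = 107
b = Sxy/Sxx = 107/374 = 0.286096
a = ȳ − b·x̄ = 11.25 − 0.286096·36 = 0.950535
ŷ(24) = 0.950535 + 0.286096·24 = 7.816845
residual = y − ŷ = 9 − 7.816845 = 1.183155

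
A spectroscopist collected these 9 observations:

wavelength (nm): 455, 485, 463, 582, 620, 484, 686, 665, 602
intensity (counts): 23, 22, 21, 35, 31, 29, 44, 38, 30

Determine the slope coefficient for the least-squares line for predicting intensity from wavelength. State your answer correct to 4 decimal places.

0.0783

n = 9, Σx = 5042, Σy = 273, Σxy = 157998, Σx² = 2889224
Sxx = Σx² − (Σx)²/n = 2889224 − 2824640.444444 = 64583.555556
Sxy = Σxy − (Σx)(Σy)/n = 157998 − 152940.666667 = 5057.333333
b = Sxy/Sxx = 5057.333333/64583.555556 = 0.078307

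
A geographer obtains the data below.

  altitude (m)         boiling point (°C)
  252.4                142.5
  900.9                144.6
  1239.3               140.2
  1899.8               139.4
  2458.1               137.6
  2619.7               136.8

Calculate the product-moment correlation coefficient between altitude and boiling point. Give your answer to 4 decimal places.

-0.8857

n = 6, Σx = 9370.2, Σy = 841.1, Σxy = 1301428.64, Σx² = 18925514.8, Σy² = 117951.81
Sxx = Σx² − (Σx)²/n = 18925514.8 − 14633441.34 = 4292073.46
Sxy = Σxy − (Σx)(Σy)/n = 1301428.64 − 1313545.87 = -12117.23
Syy = Σy² − (Σy)²/n = 117951.81 − 117908.201667 = 43.608333
r = Sxy/√(Sxx·Syy) = -12117.23/√(187170170.134833) = -12117.23/13681.014953 = -0.885697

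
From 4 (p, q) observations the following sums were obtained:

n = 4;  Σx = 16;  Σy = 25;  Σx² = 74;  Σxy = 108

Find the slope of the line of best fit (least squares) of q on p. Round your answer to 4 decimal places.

Sxx = Σx² − (Σx)²/n = 74 − 64 = 10
Sxy = Σxy − (Σx)(Σy)/n = 108 − 100 = 8
b = Sxy/Sxx = 8/10 = 0.8

0.8000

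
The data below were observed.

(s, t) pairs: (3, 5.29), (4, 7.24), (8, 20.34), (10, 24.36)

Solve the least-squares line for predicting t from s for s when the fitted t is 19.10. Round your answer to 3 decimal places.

n = 4, Σx = 25, Σy = 57.23, Σxy = 451.15, Σx² = 189
Sxx = Σx² − (Σx)²/n = 189 − 156.25 = 32.75
Sxy = Σxy − (Σx)(Σy)/n = 451.15 − 357.6875 = 93.4625
b = Sxy/Sxx = 93.4625/32.75 = 2.853817
a = ȳ − b·x̄ = 14.3075 − 2.853817·6.25 = -3.528855
Set a + b·x = 19.10: x = (19.10 − (-3.528855)) / 2.853817 = 7.929330

7.929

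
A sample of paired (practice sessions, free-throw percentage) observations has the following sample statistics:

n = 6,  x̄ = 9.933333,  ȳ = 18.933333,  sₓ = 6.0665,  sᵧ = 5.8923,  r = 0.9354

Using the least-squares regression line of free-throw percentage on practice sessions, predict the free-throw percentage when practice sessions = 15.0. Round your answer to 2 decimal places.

23.54

b = r · sᵧ/sₓ = 0.9354 · 5.8923/6.0665 = 0.908540
a = ȳ − b·x̄ = 18.933333 − 0.908540·9.933333 = 9.908503
ŷ(15.0) = a + b·15.0 = 9.908503 + 0.908540·15 = 23.536602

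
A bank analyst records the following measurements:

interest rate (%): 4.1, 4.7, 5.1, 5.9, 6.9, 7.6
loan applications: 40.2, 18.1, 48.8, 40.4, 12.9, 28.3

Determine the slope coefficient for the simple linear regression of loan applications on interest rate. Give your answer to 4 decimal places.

-4.1645

n = 6, Σx = 34.3, Σy = 188.7, Σxy = 1041.22, Σx² = 205.09
Sxx = Σx² − (Σx)²/n = 205.09 − 196.081667 = 9.008333
Sxy = Σxy − (Σx)(Σy)/n = 1041.22 − 1078.735 = -37.515
b = Sxy/Sxx = -37.515/9.008333 = -4.164477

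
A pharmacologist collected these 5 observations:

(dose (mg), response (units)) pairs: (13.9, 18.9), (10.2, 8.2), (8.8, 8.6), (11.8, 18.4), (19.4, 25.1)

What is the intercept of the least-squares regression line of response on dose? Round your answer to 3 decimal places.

-4.878

n = 5, Σx = 64.1, Σy = 79.2, Σxy = 1126.09, Σx² = 890.29
Sxx = Σx² − (Σx)²/n = 890.29 − 821.762 = 68.528
Sxy = Σxy − (Σx)(Σy)/n = 1126.09 − 1015.344 = 110.746
b = Sxy/Sxx = 110.746/68.528 = 1.616069
a = ȳ − b·x̄ = 15.84 − 1.616069·12.82 = -4.878009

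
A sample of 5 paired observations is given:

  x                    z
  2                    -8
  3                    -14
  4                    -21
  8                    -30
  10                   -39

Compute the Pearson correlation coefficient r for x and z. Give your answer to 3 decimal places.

-0.983

n = 5, Σx = 27, Σy = -112, Σxy = -772, Σx² = 193, Σy² = 3122
Sxx = Σx² − (Σx)²/n = 193 − 145.8 = 47.2
Sxy = Σxy − (Σx)(Σy)/n = -772 − (-604.8) = -167.2
Syy = Σy² − (Σy)²/n = 3122 − 2508.8 = 613.2
r = Sxy/√(Sxx·Syy) = -167.2/√(28943.04) = -167.2/170.126541 = -0.982798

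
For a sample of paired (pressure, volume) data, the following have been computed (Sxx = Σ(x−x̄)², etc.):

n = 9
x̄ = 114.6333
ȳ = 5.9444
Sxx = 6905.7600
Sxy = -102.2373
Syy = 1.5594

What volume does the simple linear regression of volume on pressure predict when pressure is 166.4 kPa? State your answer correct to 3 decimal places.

5.178

b = Sxy/Sxx = -102.2373/6905.76 = -0.014805
a = ȳ − b·x̄ = 5.9444 − (-0.014805)·114.6333 = 7.641505
ŷ(166.4) = a + b·166.4 = 7.641505 + (-0.014805)·166.4 = 5.178013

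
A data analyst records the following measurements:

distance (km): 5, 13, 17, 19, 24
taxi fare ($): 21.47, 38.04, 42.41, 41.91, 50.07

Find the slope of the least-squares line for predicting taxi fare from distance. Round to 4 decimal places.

1.4565

n = 5, Σx = 78, Σy = 193.9, Σxy = 3320.81, Σx² = 1420
Sxx = Σx² − (Σx)²/n = 1420 − 1216.8 = 203.2
Sxy = Σxy − (Σx)(Σy)/n = 3320.81 − 3024.84 = 295.97
b = Sxy/Sxx = 295.97/203.2 = 1.456545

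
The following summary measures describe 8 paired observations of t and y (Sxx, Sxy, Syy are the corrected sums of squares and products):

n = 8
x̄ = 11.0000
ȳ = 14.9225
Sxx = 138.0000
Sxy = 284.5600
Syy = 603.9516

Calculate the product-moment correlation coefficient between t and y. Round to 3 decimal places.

r = Sxy/√(Sxx·Syy) = 284.56/√(83345.3208) = 284.56/288.695897 = 0.985674

0.986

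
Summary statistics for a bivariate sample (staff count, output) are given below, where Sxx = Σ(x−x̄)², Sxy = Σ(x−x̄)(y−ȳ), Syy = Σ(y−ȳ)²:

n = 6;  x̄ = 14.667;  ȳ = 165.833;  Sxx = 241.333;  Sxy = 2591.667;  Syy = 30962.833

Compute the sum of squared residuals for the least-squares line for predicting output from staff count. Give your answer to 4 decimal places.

b = Sxy/Sxx = 2591.667/241.333 = 10.738966
SSE = Syy − b·Sxy = 30962.833 − 10.738966·2591.667 = 3131.007933

3131.0079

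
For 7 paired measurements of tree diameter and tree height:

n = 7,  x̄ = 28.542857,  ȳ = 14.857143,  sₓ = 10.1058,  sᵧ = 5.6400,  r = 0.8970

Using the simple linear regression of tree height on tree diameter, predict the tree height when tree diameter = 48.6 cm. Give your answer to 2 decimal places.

b = r · sᵧ/sₓ = 0.897 · 5.64/10.1058 = 0.500612
a = ȳ − b·x̄ = 14.857143 − 0.500612·28.542857 = 0.568260
ŷ(48.6) = a + b·48.6 = 0.568260 + 0.500612·48.6 = 24.897980

24.90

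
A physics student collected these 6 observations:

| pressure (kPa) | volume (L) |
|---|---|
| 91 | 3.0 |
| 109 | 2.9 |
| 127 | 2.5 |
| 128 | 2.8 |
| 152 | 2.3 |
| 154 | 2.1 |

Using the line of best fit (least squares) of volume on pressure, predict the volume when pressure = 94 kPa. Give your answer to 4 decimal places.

3.0481

n = 6, Σx = 761, Σy = 15.6, Σxy = 1938, Σx² = 99495
Sxx = Σx² − (Σx)²/n = 99495 − 96520.166667 = 2974.833333
Sxy = Σxy − (Σx)(Σy)/n = 1938 − 1978.6 = -40.6
b = Sxy/Sxx = -40.6/2974.833333 = -0.013648
a = ȳ − b·x̄ = 2.6 − (-0.013648)·126.833333 = 4.330999
ŷ(94) = a + b·94 = 4.330999 + (-0.013648)·94 = 3.048104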